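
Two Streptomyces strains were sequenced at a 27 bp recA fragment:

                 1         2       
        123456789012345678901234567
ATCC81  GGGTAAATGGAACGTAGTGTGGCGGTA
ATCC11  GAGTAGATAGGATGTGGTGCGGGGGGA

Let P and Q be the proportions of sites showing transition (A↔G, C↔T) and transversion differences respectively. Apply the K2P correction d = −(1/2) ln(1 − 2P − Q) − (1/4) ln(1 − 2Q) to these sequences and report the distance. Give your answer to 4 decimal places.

Mismatches occur at site 2 (G↔A, transition), site 6 (A↔G, transition), site 9 (G↔A, transition), site 11 (A↔G, transition), site 13 (C↔T, transition), site 16 (A↔G, transition), site 20 (T↔C, transition), site 23 (C↔G, transversion), site 26 (T↔G, transversion).
Of the 9 differences, 7 transitions and 2 transversions over 27 sites: P = 7/27 = 0.259259, Q = 2/27 = 0.074074.
d = −0.5·ln(0.407408) − 0.25·ln(0.851852) = −0.5·(-0.897940) − 0.25·(-0.160342) = 0.4891.

0.4891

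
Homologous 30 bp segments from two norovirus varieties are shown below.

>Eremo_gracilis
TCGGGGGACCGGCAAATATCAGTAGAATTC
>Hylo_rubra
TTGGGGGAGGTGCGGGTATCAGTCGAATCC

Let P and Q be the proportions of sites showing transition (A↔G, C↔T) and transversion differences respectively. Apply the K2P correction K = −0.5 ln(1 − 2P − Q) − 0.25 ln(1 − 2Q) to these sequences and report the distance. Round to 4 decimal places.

0.3918

Differing sites — 2:C/T (Ti); 9:C/G (Tv); 10:C/G (Tv); 11:G/T (Tv); 14:A/G (Ti); 15:A/G (Ti); 16:A/G (Ti); 24:A/C (Tv); 29:T/C (Ti).
Of the 9 differences, 5 transitions and 4 transversions over 30 sites: P = 5/30 = 0.166667, Q = 4/30 = 0.133333.
d = −0.5·ln(0.533333) − 0.25·ln(0.733334) = −0.5·(-0.628609) − 0.25·(-0.310154) = 0.3918.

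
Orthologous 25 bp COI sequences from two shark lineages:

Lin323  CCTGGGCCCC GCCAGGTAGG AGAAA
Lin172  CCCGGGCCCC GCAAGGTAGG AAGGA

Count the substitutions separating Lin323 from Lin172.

5

Mismatches occur at site 3 (T↔C), site 13 (C↔A), site 22 (G↔A), site 23 (A↔G), site 24 (A↔G).
That gives 5 mismatches out of 25 aligned sites, so the Hamming distance is 5.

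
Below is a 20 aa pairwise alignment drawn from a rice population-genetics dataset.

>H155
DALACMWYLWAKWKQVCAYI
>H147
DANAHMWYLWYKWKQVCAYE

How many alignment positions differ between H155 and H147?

Mismatches occur at site 3 (L↔N), site 5 (C↔H), site 11 (A↔Y), site 20 (I↔E).
That gives 4 mismatches out of 20 aligned sites, so the Hamming distance is 4.

4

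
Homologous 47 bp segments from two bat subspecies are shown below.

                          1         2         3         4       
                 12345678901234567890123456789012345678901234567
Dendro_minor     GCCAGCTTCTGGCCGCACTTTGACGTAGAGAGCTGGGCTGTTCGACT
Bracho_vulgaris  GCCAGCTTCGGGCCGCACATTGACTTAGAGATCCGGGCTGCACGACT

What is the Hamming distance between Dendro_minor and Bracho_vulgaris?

7

Mismatches occur at site 10 (T↔G), site 19 (T↔A), site 25 (G↔T), site 32 (G↔T), site 34 (T↔C), site 41 (T↔C), site 42 (T↔A).
That gives 7 mismatches out of 47 aligned sites, so the Hamming distance is 7.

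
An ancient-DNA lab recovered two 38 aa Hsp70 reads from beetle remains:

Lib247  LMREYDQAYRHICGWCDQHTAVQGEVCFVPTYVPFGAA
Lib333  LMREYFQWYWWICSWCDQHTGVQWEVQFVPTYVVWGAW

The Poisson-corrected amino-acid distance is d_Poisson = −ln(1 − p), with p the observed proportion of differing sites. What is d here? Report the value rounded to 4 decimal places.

Differing sites — 6:D/F; 8:A/W; 10:R/W; 11:H/W; 14:G/S; 21:A/G; 24:G/W; 27:C/Q; 34:P/V; 35:F/W; 38:A/W.
p = 11/38 = 0.289474.
d = −ln(1 − 0.289474) = −ln(0.710526) = 0.3417.

0.3417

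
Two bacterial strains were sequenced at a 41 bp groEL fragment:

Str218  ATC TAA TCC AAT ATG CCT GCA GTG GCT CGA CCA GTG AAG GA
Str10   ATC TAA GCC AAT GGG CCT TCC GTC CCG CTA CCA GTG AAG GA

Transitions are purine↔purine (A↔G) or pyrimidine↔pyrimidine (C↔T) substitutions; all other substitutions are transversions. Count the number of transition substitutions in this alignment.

1

Mismatches occur at site 7 (T/G, transversion), site 13 (A/G, transition), site 14 (T/G, transversion), site 19 (G/T, transversion), site 21 (A/C, transversion), site 24 (G/C, transversion), site 25 (G/C, transversion), site 27 (T/G, transversion), site 29 (G/T, transversion).
Of the 9 differences, 1 transition and 8 transversions, so the answer is 1.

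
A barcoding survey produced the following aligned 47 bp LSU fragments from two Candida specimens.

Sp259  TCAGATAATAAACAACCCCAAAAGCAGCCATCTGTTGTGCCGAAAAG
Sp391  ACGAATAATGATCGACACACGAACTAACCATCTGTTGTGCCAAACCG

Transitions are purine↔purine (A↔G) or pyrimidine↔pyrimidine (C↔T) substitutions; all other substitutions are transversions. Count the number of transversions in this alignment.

8

The sequences differ at positions 1 (T/A, transversion), 3 (A/G, transition), 4 (G/A, transition), 10 (A/G, transition), 12 (A/T, transversion), 14 (A/G, transition), 17 (C/A, transversion), 19 (C/A, transversion), 20 (A/C, transversion), 21 (A/G, transition), 24 (G/C, transversion), 25 (C/T, transition), 27 (G/A, transition), 42 (G/A, transition), 45 (A/C, transversion), 46 (A/C, transversion).
Of the 16 differences, 8 transitions and 8 transversions, so the answer is 8.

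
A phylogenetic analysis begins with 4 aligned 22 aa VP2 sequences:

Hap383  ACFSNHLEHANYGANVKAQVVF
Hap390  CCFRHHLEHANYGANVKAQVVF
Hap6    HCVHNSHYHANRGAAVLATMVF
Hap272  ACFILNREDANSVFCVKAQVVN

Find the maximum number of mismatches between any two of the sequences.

Pairwise Hamming distances:
  Hap383 vs Hap390: 3
  Hap383 vs Hap6: 11
  Hap383 vs Hap272: 10
  Hap390 vs Hap6: 12
  Hap390 vs Hap272: 11
  Hap6 vs Hap272: 16
The largest is 16, between Hap6 and Hap272.

16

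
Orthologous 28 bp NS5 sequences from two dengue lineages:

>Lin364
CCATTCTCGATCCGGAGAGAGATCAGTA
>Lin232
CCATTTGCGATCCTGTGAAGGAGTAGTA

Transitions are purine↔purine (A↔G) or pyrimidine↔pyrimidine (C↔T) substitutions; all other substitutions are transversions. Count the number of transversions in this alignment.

The sequences differ at positions 6 (C/T, transition), 7 (T/G, transversion), 14 (G/T, transversion), 16 (A/T, transversion), 19 (G/A, transition), 20 (A/G, transition), 23 (T/G, transversion), 24 (C/T, transition).
Of the 8 differences, 4 transitions and 4 transversions, so the answer is 4.

4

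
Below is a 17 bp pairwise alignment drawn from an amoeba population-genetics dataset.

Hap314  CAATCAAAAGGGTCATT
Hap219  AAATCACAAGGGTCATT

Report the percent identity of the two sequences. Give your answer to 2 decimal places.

The sequences differ at positions 1 (C/A), 7 (A/C).
15 of the 17 sites match, so the percent identity is 15/17 × 100 = 88.24%.

88.24%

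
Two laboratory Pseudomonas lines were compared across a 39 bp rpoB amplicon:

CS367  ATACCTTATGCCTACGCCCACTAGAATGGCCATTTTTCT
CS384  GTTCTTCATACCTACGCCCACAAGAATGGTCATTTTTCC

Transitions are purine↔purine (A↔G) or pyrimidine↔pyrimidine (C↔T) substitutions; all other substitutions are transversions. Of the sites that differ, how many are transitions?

Mismatches occur at site 1 (A/G, transition), site 3 (A/T, transversion), site 5 (C/T, transition), site 7 (T/C, transition), site 10 (G/A, transition), site 22 (T/A, transversion), site 30 (C/T, transition), site 39 (T/C, transition).
Of the 8 differences, 6 transitions and 2 transversions, so the answer is 6.

6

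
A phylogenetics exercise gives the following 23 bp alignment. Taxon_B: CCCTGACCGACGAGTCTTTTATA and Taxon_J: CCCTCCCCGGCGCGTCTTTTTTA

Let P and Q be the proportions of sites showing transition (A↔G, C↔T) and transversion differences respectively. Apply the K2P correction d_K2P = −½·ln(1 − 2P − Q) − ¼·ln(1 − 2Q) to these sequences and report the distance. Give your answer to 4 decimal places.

Differing sites — 5:G/C (Tv); 6:A/C (Tv); 10:A/G (Ti); 13:A/C (Tv); 21:A/T (Tv).
Of the 5 differences, 1 transition and 4 transversions over 23 sites: P = 1/23 = 0.043478, Q = 4/23 = 0.173913.
d = −0.5·ln(0.739131) − 0.25·ln(0.652174) = −0.5·(-0.302280) − 0.25·(-0.427444) = 0.2580.

0.2580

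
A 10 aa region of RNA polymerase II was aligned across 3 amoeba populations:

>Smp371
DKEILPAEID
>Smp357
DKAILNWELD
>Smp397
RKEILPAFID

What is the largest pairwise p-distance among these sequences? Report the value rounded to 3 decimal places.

Pairwise Hamming distances:
  Smp371 vs Smp357: 4
  Smp371 vs Smp397: 2
  Smp357 vs Smp397: 6
The largest is 6 mismatches, between Smp357 and Smp397; p = 6/10 = 0.600.

0.600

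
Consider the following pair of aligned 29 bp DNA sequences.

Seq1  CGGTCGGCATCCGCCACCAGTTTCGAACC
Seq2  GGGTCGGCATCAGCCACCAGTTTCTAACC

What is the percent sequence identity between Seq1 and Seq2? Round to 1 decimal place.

The sequences differ at positions 1 (C/G), 12 (C/A), 25 (G/T).
26 of the 29 sites match, so the percent identity is 26/29 × 100 = 89.7%.

89.7%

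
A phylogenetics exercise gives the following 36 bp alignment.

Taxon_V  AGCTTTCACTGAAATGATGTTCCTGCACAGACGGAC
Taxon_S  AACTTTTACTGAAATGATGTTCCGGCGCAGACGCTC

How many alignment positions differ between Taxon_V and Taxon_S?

The sequences differ at positions 2 (G/A), 7 (C/T), 24 (T/G), 27 (A/G), 34 (G/C), 35 (A/T).
That gives 6 mismatches out of 36 aligned sites, so the Hamming distance is 6.

6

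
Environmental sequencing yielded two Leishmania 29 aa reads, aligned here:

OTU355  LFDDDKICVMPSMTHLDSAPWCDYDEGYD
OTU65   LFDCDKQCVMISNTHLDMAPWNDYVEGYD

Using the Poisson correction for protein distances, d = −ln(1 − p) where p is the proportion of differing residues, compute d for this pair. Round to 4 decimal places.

Differing sites — 4:D/C; 7:I/Q; 11:P/I; 13:M/N; 18:S/M; 22:C/N; 25:D/V.
p = 7/29 = 0.241379.
d = −ln(1 − 0.241379) = −ln(0.758621) = 0.2763.

0.2763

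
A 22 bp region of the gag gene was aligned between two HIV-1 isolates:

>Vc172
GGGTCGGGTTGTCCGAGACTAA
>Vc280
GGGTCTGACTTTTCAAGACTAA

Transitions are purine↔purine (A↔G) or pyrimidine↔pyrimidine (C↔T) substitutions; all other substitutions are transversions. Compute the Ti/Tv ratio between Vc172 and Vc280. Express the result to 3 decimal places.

2.000

Mismatches occur at site 6 (G↔T, transversion), site 8 (G↔A, transition), site 9 (T↔C, transition), site 11 (G↔T, transversion), site 13 (C↔T, transition), site 15 (G↔A, transition).
Of the 6 differences, 4 transitions and 2 transversions, so Ti/Tv = 4/2 = 2.000.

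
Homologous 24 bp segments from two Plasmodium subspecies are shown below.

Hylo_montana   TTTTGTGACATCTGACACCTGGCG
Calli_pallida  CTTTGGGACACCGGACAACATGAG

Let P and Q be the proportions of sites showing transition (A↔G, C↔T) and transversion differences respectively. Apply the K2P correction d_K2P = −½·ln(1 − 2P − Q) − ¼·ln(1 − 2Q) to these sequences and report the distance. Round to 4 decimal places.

0.4428

Differing sites — 1:T/C (Ti); 6:T/G (Tv); 11:T/C (Ti); 13:T/G (Tv); 18:C/A (Tv); 20:T/A (Tv); 21:G/T (Tv); 23:C/A (Tv).
Of the 8 differences, 2 transitions and 6 transversions over 24 sites: P = 2/24 = 0.083333, Q = 6/24 = 0.250000.
d = −0.5·ln(0.583334) − 0.25·ln(0.500000) = −0.5·(-0.538995) − 0.25·(-0.693147) = 0.4428.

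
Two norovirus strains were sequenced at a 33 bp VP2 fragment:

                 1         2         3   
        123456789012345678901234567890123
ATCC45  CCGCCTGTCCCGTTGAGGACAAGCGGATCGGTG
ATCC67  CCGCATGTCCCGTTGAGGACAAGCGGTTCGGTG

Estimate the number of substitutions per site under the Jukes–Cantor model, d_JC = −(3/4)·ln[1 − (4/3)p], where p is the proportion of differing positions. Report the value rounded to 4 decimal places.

Mismatches occur at site 5 (C→A), site 27 (A→T).
p = 2/33 = 0.060606.
d = −0.75 · ln(1 − (4/3)·0.060606) = −0.75 · ln(0.919192) = −0.75 · (-0.084260) = 0.0632.

0.0632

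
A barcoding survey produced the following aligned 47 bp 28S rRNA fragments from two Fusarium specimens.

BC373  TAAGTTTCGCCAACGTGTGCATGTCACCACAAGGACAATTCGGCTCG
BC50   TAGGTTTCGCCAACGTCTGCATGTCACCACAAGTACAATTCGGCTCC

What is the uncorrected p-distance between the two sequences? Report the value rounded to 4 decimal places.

0.0851

Differing sites — 3:A/G; 17:G/C; 34:G/T; 47:G/C.
There are 4 differences over 47 sites, so p = 4/47 = 0.0851.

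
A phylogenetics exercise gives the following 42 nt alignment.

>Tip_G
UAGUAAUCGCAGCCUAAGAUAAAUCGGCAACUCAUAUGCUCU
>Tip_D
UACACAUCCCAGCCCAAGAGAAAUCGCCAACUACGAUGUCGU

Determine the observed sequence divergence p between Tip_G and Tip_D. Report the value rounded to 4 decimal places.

0.3095

Differing sites — 3:G/C; 4:U/A; 5:A/C; 9:G/C; 15:U/C; 20:U/G; 27:G/C; 33:C/A; 34:A/C; 35:U/G; 39:C/U; 40:U/C; 41:C/G.
There are 13 differences over 42 sites, so p = 13/42 = 0.3095.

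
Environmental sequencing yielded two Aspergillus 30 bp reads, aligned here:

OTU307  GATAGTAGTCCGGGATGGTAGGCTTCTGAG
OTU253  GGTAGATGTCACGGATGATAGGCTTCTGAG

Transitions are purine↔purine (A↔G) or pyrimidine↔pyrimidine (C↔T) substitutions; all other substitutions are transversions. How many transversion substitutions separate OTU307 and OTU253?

Mismatches occur at site 2 (A→G, transition), site 6 (T→A, transversion), site 7 (A→T, transversion), site 11 (C→A, transversion), site 12 (G→C, transversion), site 18 (G→A, transition).
Of the 6 differences, 2 transitions and 4 transversions, so the answer is 4.

4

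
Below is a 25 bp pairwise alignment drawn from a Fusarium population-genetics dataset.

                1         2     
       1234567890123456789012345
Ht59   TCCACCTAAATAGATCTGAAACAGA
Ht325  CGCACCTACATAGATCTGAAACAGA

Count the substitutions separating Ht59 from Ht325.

3

The sequences differ at positions 1 (T/C), 2 (C/G), 9 (A/C).
That gives 3 mismatches out of 25 aligned sites, so the Hamming distance is 3.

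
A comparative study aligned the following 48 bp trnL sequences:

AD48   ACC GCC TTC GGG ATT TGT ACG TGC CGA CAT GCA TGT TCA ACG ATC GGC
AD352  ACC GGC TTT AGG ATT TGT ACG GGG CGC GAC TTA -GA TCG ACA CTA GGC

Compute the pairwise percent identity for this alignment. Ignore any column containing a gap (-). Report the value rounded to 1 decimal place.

68.1%

Excluding the 1 gap column leaves 47 comparable sites.
Mismatches occur at site 5 (C/G), site 9 (C/T), site 10 (G/A), site 22 (T/G), site 24 (C/G), site 27 (A/C), site 28 (C/G), site 30 (T/C), site 31 (G/T), site 32 (C/T), site 36 (T/A), site 39 (A/G), site 42 (G/A), site 43 (A/C), site 45 (C/A).
32 of the 47 comparable sites match, so the percent identity is 32/47 × 100 = 68.1%.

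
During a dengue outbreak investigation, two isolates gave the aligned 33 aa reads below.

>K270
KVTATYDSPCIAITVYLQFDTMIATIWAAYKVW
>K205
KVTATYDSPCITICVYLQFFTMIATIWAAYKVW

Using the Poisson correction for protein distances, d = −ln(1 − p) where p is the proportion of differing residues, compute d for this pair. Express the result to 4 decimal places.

0.0953

The sequences differ at positions 12 (A/T), 14 (T/C), 20 (D/F).
p = 3/33 = 0.090909.
d = −ln(1 − 0.090909) = −ln(0.909091) = 0.0953.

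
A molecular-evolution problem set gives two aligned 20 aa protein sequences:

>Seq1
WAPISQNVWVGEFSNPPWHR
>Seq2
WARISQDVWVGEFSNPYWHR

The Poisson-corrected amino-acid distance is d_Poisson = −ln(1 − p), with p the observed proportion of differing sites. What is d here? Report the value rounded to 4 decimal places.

0.1625

Differing sites — 3:P/R; 7:N/D; 17:P/Y.
p = 3/20 = 0.150000.
d = −ln(1 − 0.150000) = −ln(0.850000) = 0.1625.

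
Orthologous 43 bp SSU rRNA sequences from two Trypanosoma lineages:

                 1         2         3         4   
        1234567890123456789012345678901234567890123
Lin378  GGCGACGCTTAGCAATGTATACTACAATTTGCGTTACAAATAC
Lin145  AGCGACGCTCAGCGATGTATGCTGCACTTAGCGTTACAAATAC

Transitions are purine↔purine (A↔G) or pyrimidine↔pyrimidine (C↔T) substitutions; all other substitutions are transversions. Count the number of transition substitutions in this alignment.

5

Mismatches occur at site 1 (G→A, transition), site 10 (T→C, transition), site 14 (A→G, transition), site 21 (A→G, transition), site 24 (A→G, transition), site 27 (A→C, transversion), site 30 (T→A, transversion).
Of the 7 differences, 5 transitions and 2 transversions, so the answer is 5.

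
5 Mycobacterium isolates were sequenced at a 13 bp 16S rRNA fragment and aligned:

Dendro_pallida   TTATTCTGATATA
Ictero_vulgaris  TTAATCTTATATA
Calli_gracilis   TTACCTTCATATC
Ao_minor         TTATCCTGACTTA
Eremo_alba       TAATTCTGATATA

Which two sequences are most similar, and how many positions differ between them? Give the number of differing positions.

1

Pairwise Hamming distances:
  Dendro_pallida vs Ictero_vulgaris: 2
  Dendro_pallida vs Calli_gracilis: 5
  Dendro_pallida vs Ao_minor: 3
  Dendro_pallida vs Eremo_alba: 1
  Ictero_vulgaris vs Calli_gracilis: 5
  Ictero_vulgaris vs Ao_minor: 5
  Ictero_vulgaris vs Eremo_alba: 3
  Calli_gracilis vs Ao_minor: 6
  Calli_gracilis vs Eremo_alba: 6
  Ao_minor vs Eremo_alba: 4
The smallest is 1, between Dendro_pallida and Eremo_alba.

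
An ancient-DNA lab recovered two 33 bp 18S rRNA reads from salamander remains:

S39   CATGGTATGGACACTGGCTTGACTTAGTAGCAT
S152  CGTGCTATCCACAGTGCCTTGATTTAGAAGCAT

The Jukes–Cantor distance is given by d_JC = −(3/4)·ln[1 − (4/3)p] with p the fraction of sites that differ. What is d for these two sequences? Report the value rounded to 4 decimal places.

Mismatches occur at site 2 (A→G), site 5 (G→C), site 9 (G→C), site 10 (G→C), site 14 (C→G), site 17 (G→C), site 23 (C→T), site 28 (T→A).
p = 8/33 = 0.242424.
d = −0.75 · ln(1 − (4/3)·0.242424) = −0.75 · ln(0.676768) = −0.75 · (-0.390427) = 0.2928.

0.2928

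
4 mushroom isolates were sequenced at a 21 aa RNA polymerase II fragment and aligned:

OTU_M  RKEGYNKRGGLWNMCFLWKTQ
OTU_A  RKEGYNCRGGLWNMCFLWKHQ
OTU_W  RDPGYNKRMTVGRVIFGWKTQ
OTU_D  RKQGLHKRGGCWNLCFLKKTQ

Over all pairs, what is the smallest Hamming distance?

Pairwise Hamming distances:
  OTU_M vs OTU_A: 2
  OTU_M vs OTU_W: 10
  OTU_M vs OTU_D: 6
  OTU_A vs OTU_W: 12
  OTU_A vs OTU_D: 8
  OTU_W vs OTU_D: 13
The smallest is 2, between OTU_M and OTU_A.

2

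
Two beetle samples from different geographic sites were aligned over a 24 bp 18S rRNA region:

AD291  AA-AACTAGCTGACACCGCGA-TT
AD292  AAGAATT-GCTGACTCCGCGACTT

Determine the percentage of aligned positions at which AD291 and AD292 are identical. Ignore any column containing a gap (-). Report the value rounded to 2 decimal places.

Excluding the 3 gap columns leaves 21 comparable sites.
Mismatches occur at site 6 (C→T), site 15 (A→T).
19 of the 21 comparable sites match, so the percent identity is 19/21 × 100 = 90.48%.

90.48%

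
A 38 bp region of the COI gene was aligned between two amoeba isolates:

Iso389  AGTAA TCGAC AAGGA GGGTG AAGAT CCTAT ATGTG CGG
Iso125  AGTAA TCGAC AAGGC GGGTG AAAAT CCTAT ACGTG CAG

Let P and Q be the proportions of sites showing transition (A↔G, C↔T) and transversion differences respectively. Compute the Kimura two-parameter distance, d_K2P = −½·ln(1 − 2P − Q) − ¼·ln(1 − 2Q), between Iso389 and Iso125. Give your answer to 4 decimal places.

0.1153

The sequences differ at positions 15 (A/C, transversion), 23 (G/A, transition), 32 (T/C, transition), 37 (G/A, transition).
Of the 4 differences, 3 transitions and 1 transversion over 38 sites: P = 3/38 = 0.078947, Q = 1/38 = 0.026316.
d = −0.5·ln(0.815790) − 0.25·ln(0.947368) = −0.5·(-0.203598) − 0.25·(-0.054068) = 0.1153.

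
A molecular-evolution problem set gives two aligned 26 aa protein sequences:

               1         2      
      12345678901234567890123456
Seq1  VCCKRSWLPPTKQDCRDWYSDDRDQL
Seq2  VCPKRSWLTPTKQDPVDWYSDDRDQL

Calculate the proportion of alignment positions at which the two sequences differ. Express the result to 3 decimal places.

0.154

The sequences differ at positions 3 (C/P), 9 (P/T), 15 (C/P), 16 (R/V).
There are 4 differences over 26 sites, so p = 4/26 = 0.154.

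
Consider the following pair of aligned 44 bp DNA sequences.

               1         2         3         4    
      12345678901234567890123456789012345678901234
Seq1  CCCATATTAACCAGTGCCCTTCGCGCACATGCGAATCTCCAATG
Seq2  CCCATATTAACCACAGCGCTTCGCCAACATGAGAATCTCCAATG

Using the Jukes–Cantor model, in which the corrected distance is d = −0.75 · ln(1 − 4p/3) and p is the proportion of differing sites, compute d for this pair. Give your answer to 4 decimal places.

0.1505

Mismatches occur at site 14 (G↔C), site 15 (T↔A), site 18 (C↔G), site 25 (G↔C), site 26 (C↔A), site 32 (C↔A).
p = 6/44 = 0.136364.
d = −0.75 · ln(1 − (4/3)·0.136364) = −0.75 · ln(0.818181) = −0.75 · (-0.200672) = 0.1505.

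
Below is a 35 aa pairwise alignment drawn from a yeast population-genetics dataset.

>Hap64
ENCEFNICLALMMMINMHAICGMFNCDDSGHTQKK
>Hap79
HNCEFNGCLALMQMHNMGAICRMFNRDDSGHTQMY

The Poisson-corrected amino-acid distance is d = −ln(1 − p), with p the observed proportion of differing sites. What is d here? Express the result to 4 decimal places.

The sequences differ at positions 1 (E/H), 7 (I/G), 13 (M/Q), 15 (I/H), 18 (H/G), 22 (G/R), 26 (C/R), 34 (K/M), 35 (K/Y).
p = 9/35 = 0.257143.
d = −ln(1 − 0.257143) = −ln(0.742857) = 0.2973.

0.2973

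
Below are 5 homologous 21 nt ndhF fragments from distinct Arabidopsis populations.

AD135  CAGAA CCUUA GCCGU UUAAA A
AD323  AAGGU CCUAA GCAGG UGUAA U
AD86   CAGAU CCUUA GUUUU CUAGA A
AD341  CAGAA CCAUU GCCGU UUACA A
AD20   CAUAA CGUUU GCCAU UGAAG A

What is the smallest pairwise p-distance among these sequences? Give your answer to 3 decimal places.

0.143

Pairwise Hamming distances:
  AD135 vs AD323: 9
  AD135 vs AD86: 6
  AD135 vs AD341: 3
  AD135 vs AD20: 6
  AD323 vs AD86: 12
  AD323 vs AD341: 12
  AD323 vs AD20: 13
  AD86 vs AD341: 8
  AD86 vs AD20: 11
  AD341 vs AD20: 7
The smallest is 3 mismatches, between AD135 and AD341; p = 3/21 = 0.143.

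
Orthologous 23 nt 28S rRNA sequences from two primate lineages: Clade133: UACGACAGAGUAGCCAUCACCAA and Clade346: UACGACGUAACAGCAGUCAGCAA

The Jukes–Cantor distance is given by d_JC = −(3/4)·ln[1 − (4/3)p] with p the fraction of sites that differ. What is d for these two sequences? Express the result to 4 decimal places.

Mismatches occur at site 7 (A↔G), site 8 (G↔U), site 10 (G↔A), site 11 (U↔C), site 15 (C↔A), site 16 (A↔G), site 20 (C↔G).
p = 7/23 = 0.304348.
d = −0.75 · ln(1 − (4/3)·0.304348) = −0.75 · ln(0.594203) = −0.75 · (-0.520534) = 0.3904.

0.3904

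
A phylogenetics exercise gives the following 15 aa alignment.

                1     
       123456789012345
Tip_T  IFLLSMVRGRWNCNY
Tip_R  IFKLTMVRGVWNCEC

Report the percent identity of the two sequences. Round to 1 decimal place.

Mismatches occur at site 3 (L↔K), site 5 (S↔T), site 10 (R↔V), site 14 (N↔E), site 15 (Y↔C).
10 of the 15 sites match, so the percent identity is 10/15 × 100 = 66.7%.

66.7%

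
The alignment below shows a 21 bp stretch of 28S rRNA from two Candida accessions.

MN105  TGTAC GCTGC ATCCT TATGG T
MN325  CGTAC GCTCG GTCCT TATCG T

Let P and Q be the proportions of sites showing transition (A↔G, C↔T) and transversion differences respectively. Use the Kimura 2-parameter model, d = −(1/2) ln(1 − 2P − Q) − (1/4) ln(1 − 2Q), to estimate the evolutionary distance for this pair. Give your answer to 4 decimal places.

The sequences differ at positions 1 (T/C, transition), 9 (G/C, transversion), 10 (C/G, transversion), 11 (A/G, transition), 19 (G/C, transversion).
Of the 5 differences, 2 transitions and 3 transversions over 21 sites: P = 2/21 = 0.095238, Q = 3/21 = 0.142857.
d = −0.5·ln(0.666667) − 0.25·ln(0.714286) = −0.5·(-0.405465) − 0.25·(-0.336472) = 0.2869.

0.2869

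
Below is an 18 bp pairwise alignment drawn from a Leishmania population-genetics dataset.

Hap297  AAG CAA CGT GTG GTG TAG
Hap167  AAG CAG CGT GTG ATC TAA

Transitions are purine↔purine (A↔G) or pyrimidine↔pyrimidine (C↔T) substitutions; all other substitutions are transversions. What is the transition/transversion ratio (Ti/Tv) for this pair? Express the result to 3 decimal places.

3.000

Differing sites — 6:A/G (Ti); 13:G/A (Ti); 15:G/C (Tv); 18:G/A (Ti).
Of the 4 differences, 3 transitions and 1 transversion, so Ti/Tv = 3/1 = 3.000.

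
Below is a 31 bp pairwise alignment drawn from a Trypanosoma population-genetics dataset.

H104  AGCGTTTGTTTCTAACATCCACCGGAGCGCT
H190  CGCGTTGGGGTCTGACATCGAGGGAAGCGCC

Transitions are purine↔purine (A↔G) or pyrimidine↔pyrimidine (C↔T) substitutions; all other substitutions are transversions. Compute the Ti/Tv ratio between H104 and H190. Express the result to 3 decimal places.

The sequences differ at positions 1 (A/C, transversion), 7 (T/G, transversion), 9 (T/G, transversion), 10 (T/G, transversion), 14 (A/G, transition), 20 (C/G, transversion), 22 (C/G, transversion), 23 (C/G, transversion), 25 (G/A, transition), 31 (T/C, transition).
Of the 10 differences, 3 transitions and 7 transversions, so Ti/Tv = 3/7 = 0.429.

0.429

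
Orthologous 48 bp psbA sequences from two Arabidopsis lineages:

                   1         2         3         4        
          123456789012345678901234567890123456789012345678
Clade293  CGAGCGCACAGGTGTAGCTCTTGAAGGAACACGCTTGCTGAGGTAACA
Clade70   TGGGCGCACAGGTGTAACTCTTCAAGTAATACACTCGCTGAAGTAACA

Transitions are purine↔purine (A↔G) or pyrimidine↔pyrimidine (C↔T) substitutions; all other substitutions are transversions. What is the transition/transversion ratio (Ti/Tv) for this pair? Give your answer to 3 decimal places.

Mismatches occur at site 1 (C↔T, transition), site 3 (A↔G, transition), site 17 (G↔A, transition), site 23 (G↔C, transversion), site 27 (G↔T, transversion), site 30 (C↔T, transition), site 33 (G↔A, transition), site 36 (T↔C, transition), site 42 (G↔A, transition).
Of the 9 differences, 7 transitions and 2 transversions, so Ti/Tv = 7/2 = 3.500.

3.500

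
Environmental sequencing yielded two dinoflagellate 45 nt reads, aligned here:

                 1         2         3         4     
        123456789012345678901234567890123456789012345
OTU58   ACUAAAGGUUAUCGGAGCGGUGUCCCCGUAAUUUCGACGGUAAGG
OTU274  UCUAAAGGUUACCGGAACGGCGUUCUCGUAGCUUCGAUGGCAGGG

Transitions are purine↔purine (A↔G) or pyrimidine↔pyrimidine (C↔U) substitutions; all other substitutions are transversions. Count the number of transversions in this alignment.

Mismatches occur at site 1 (A/U, transversion), site 12 (U/C, transition), site 17 (G/A, transition), site 21 (U/C, transition), site 24 (C/U, transition), site 26 (C/U, transition), site 31 (A/G, transition), site 32 (U/C, transition), site 38 (C/U, transition), site 41 (U/C, transition), site 43 (A/G, transition).
Of the 11 differences, 10 transitions and 1 transversion, so the answer is 1.

1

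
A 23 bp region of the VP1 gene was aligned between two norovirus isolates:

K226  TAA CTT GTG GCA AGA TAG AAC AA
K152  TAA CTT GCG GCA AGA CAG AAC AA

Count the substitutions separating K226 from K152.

Mismatches occur at site 8 (T/C), site 16 (T/C).
That gives 2 mismatches out of 23 aligned sites, so the Hamming distance is 2.

2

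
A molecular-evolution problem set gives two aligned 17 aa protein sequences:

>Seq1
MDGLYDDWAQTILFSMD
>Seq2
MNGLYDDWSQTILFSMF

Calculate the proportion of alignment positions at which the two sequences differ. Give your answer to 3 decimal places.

0.176

Mismatches occur at site 2 (D/N), site 9 (A/S), site 17 (D/F).
There are 3 differences over 17 sites, so p = 3/17 = 0.176.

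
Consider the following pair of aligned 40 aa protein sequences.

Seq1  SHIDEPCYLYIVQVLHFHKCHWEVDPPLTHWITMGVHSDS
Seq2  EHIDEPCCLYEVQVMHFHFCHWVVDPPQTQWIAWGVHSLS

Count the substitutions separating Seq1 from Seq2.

Differing sites — 1:S/E; 8:Y/C; 11:I/E; 15:L/M; 19:K/F; 23:E/V; 28:L/Q; 30:H/Q; 33:T/A; 34:M/W; 39:D/L.
That gives 11 mismatches out of 40 aligned sites, so the Hamming distance is 11.

11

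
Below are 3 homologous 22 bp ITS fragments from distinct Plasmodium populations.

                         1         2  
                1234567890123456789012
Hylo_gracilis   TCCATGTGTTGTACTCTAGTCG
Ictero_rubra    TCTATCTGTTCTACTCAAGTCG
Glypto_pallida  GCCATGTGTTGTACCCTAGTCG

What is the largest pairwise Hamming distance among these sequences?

Pairwise Hamming distances:
  Hylo_gracilis vs Ictero_rubra: 4
  Hylo_gracilis vs Glypto_pallida: 2
  Ictero_rubra vs Glypto_pallida: 6
The largest is 6, between Ictero_rubra and Glypto_pallida.

6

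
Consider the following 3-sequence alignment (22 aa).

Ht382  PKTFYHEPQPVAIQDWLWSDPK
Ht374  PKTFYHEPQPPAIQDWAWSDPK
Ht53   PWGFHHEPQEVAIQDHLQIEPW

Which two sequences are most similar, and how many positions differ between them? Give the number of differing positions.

Pairwise Hamming distances:
  Ht382 vs Ht374: 2
  Ht382 vs Ht53: 9
  Ht374 vs Ht53: 11
The smallest is 2, between Ht382 and Ht374.

2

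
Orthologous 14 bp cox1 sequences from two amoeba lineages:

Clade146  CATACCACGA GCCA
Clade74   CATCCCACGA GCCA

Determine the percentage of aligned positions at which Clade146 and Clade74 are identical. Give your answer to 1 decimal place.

92.9%

A single mismatch occurs at site 4 (A↔C).
13 of the 14 sites match, so the percent identity is 13/14 × 100 = 92.9%.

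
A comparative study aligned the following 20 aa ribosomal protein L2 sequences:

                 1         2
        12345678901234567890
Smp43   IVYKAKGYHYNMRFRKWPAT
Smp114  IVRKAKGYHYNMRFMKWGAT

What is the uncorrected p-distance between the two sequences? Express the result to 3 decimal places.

Mismatches occur at site 3 (Y↔R), site 15 (R↔M), site 18 (P↔G).
There are 3 differences over 20 sites, so p = 3/20 = 0.150.

0.150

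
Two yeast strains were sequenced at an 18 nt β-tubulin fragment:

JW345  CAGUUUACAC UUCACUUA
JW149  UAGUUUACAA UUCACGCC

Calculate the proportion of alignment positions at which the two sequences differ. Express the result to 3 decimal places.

0.278

Differing sites — 1:C/U; 10:C/A; 16:U/G; 17:U/C; 18:A/C.
There are 5 differences over 18 sites, so p = 5/18 = 0.278.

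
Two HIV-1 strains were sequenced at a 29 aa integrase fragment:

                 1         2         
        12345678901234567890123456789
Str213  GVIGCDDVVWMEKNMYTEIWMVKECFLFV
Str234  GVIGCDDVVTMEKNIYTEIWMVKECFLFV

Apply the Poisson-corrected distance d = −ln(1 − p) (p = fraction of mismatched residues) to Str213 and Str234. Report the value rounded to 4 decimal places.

0.0715

Mismatches occur at site 10 (W→T), site 15 (M→I).
p = 2/29 = 0.068966.
d = −ln(1 − 0.068966) = −ln(0.931034) = 0.0715.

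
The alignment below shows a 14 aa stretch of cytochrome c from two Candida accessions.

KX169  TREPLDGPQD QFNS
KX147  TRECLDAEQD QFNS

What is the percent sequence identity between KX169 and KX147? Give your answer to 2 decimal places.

Differing sites — 4:P/C; 7:G/A; 8:P/E.
11 of the 14 sites match, so the percent identity is 11/14 × 100 = 78.57%.

78.57%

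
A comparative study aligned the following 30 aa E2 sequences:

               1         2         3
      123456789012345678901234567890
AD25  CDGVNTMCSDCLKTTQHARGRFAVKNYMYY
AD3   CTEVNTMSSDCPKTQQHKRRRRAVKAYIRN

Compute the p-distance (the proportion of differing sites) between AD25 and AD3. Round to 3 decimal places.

Differing sites — 2:D/T; 3:G/E; 8:C/S; 12:L/P; 15:T/Q; 18:A/K; 20:G/R; 22:F/R; 26:N/A; 28:M/I; 29:Y/R; 30:Y/N.
There are 12 differences over 30 sites, so p = 12/30 = 0.400.

0.400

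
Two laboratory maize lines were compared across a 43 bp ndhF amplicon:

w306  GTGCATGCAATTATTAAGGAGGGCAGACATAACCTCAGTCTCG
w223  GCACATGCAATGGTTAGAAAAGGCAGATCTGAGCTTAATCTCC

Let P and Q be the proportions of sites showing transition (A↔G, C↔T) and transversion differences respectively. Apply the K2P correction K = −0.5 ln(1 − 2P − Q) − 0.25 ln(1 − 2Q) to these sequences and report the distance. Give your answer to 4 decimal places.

0.5155

The sequences differ at positions 2 (T/C, transition), 3 (G/A, transition), 12 (T/G, transversion), 13 (A/G, transition), 17 (A/G, transition), 18 (G/A, transition), 19 (G/A, transition), 21 (G/A, transition), 28 (C/T, transition), 29 (A/C, transversion), 31 (A/G, transition), 33 (C/G, transversion), 36 (C/T, transition), 38 (G/A, transition), 43 (G/C, transversion).
Of the 15 differences, 11 transitions and 4 transversions over 43 sites: P = 11/43 = 0.255814, Q = 4/43 = 0.093023.
d = −0.5·ln(0.395349) − 0.25·ln(0.813954) = −0.5·(-0.927986) − 0.25·(-0.205851) = 0.5155.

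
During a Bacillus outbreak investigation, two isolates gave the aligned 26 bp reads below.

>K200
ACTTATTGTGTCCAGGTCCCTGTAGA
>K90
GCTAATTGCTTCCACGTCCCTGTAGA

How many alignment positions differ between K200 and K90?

5

Mismatches occur at site 1 (A↔G), site 4 (T↔A), site 9 (T↔C), site 10 (G↔T), site 15 (G↔C).
That gives 5 mismatches out of 26 aligned sites, so the Hamming distance is 5.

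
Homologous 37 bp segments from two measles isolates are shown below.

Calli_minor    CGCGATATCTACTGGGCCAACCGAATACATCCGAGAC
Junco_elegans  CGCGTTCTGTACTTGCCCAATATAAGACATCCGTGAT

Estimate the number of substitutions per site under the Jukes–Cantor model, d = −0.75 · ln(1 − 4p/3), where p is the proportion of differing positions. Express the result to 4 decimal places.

The sequences differ at positions 5 (A/T), 7 (A/C), 9 (C/G), 14 (G/T), 16 (G/C), 21 (C/T), 22 (C/A), 23 (G/T), 26 (T/G), 34 (A/T), 37 (C/T).
p = 11/37 = 0.297297.
d = −0.75 · ln(1 − (4/3)·0.297297) = −0.75 · ln(0.603604) = −0.75 · (-0.504837) = 0.3786.

0.3786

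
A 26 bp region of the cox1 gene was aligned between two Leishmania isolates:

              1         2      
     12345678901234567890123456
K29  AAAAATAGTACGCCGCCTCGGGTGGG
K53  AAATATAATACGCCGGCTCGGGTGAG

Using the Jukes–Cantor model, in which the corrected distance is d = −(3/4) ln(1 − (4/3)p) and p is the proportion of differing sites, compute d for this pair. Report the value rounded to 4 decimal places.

Mismatches occur at site 4 (A→T), site 8 (G→A), site 16 (C→G), site 25 (G→A).
p = 4/26 = 0.153846.
d = −0.75 · ln(1 − (4/3)·0.153846) = −0.75 · ln(0.794872) = −0.75 · (-0.229574) = 0.1722.

0.1722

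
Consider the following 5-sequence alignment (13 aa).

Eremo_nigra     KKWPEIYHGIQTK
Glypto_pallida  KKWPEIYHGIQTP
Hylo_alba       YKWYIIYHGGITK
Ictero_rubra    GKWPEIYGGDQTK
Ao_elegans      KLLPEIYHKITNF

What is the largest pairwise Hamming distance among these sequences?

10

Pairwise Hamming distances:
  Eremo_nigra vs Glypto_pallida: 1
  Eremo_nigra vs Hylo_alba: 5
  Eremo_nigra vs Ictero_rubra: 3
  Eremo_nigra vs Ao_elegans: 6
  Glypto_pallida vs Hylo_alba: 6
  Glypto_pallida vs Ictero_rubra: 4
  Glypto_pallida vs Ao_elegans: 6
  Hylo_alba vs Ictero_rubra: 6
  Hylo_alba vs Ao_elegans: 10
  Ictero_rubra vs Ao_elegans: 9
The largest is 10, between Hylo_alba and Ao_elegans.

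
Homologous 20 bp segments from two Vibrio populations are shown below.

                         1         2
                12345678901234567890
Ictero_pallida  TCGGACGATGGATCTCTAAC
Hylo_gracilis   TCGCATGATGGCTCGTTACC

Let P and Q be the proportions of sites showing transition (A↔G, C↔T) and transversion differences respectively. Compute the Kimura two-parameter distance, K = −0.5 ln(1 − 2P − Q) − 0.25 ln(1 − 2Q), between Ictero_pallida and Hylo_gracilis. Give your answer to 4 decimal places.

The sequences differ at positions 4 (G/C, transversion), 6 (C/T, transition), 12 (A/C, transversion), 15 (T/G, transversion), 16 (C/T, transition), 19 (A/C, transversion).
Of the 6 differences, 2 transitions and 4 transversions over 20 sites: P = 2/20 = 0.100000, Q = 4/20 = 0.200000.
d = −0.5·ln(0.600000) − 0.25·ln(0.600000) = −0.5·(-0.510826) − 0.25·(-0.510826) = 0.3831.

0.3831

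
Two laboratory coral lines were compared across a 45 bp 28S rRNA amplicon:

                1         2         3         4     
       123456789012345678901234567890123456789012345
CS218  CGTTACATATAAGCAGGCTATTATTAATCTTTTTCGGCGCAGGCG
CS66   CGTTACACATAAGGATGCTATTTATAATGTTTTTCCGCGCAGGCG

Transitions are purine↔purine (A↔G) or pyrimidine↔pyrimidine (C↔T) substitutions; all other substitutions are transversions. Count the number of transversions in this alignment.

The sequences differ at positions 8 (T/C, transition), 14 (C/G, transversion), 16 (G/T, transversion), 23 (A/T, transversion), 24 (T/A, transversion), 29 (C/G, transversion), 36 (G/C, transversion).
Of the 7 differences, 1 transition and 6 transversions, so the answer is 6.

6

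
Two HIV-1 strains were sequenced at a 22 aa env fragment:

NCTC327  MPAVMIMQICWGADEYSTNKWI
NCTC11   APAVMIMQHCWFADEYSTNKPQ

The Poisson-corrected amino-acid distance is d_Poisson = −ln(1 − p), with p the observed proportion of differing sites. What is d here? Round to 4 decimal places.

0.2578

The sequences differ at positions 1 (M/A), 9 (I/H), 12 (G/F), 21 (W/P), 22 (I/Q).
p = 5/22 = 0.227273.
d = −ln(1 − 0.227273) = −ln(0.772727) = 0.2578.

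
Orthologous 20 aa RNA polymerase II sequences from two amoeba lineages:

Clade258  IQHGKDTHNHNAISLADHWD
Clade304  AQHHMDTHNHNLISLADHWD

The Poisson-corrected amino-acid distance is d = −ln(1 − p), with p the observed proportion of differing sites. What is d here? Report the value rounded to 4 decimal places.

0.2231

Differing sites — 1:I/A; 4:G/H; 5:K/M; 12:A/L.
p = 4/20 = 0.200000.
d = −ln(1 − 0.200000) = −ln(0.800000) = 0.2231.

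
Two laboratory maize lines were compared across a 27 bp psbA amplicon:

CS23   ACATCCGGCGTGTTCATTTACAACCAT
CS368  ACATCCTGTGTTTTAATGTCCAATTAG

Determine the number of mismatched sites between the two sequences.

9

The sequences differ at positions 7 (G/T), 9 (C/T), 12 (G/T), 15 (C/A), 18 (T/G), 20 (A/C), 24 (C/T), 25 (C/T), 27 (T/G).
That gives 9 mismatches out of 27 aligned sites, so the Hamming distance is 9.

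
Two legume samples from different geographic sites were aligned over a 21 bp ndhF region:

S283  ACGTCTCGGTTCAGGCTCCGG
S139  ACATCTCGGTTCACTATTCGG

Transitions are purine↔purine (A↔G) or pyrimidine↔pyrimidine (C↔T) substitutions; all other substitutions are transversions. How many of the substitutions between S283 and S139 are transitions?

2

Mismatches occur at site 3 (G↔A, transition), site 14 (G↔C, transversion), site 15 (G↔T, transversion), site 16 (C↔A, transversion), site 18 (C↔T, transition).
Of the 5 differences, 2 transitions and 3 transversions, so the answer is 2.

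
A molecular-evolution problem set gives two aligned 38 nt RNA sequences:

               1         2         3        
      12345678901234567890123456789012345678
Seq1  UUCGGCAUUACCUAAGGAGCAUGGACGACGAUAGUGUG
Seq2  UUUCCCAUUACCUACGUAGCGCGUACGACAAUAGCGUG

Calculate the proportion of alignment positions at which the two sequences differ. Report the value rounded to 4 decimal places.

0.2632

Mismatches occur at site 3 (C↔U), site 4 (G↔C), site 5 (G↔C), site 15 (A↔C), site 17 (G↔U), site 21 (A↔G), site 22 (U↔C), site 24 (G↔U), site 30 (G↔A), site 35 (U↔C).
There are 10 differences over 38 sites, so p = 10/38 = 0.2632.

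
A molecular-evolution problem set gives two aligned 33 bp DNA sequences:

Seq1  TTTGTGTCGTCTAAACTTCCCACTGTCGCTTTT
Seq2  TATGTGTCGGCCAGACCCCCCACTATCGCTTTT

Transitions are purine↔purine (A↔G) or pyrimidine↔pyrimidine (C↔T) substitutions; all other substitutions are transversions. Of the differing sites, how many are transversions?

2

Differing sites — 2:T/A (Tv); 10:T/G (Tv); 12:T/C (Ti); 14:A/G (Ti); 17:T/C (Ti); 18:T/C (Ti); 25:G/A (Ti).
Of the 7 differences, 5 transitions and 2 transversions, so the answer is 2.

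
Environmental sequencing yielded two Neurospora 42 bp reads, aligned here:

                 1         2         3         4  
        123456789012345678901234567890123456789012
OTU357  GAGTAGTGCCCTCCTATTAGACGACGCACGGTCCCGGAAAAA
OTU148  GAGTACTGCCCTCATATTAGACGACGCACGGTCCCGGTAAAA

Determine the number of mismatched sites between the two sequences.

The sequences differ at positions 6 (G/C), 14 (C/A), 38 (A/T).
That gives 3 mismatches out of 42 aligned sites, so the Hamming distance is 3.

3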